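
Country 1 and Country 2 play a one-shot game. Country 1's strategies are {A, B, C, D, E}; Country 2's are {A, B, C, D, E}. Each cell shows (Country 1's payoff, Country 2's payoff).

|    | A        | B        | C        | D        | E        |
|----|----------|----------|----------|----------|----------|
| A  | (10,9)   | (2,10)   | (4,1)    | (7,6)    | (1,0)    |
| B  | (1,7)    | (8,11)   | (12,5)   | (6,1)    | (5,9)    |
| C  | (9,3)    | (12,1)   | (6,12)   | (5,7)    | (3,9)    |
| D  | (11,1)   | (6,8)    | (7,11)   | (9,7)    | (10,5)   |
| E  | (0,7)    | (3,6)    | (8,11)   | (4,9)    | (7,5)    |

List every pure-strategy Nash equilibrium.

A profile is a Nash equilibrium when each player is best-responding to the other.
Country 1's best responses — vs A: D (payoff 11); vs B: C (payoff 12); vs C: B (payoff 12); vs D: D (payoff 9); vs E: D (payoff 10).
Country 2's best responses — vs A: B (payoff 10); vs B: B (payoff 11); vs C: C (payoff 12); vs D: C (payoff 11); vs E: C (payoff 11).
No cell has both players best-responding. For instance, Country 1's best reply to B is C, but against C Country 2 prefers C over B.

None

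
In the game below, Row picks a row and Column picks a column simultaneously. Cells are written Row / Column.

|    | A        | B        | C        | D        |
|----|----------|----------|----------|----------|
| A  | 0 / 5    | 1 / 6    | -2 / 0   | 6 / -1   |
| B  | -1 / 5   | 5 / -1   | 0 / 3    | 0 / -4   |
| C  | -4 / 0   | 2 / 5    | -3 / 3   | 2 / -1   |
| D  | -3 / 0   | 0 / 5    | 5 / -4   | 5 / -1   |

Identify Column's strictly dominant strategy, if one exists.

A strategy is strictly dominant if it gives Column a strictly higher payoff than every other strategy, against every choice by the opponent.
A is not dominant: against A, B gives 6 > 5.
B is not dominant: against B, A gives 5 > -1.
C is not dominant: against A, A gives 5 > 0.
D is not dominant: against A, A gives 5 > -1.
No single strategy is best against every opponent action.

None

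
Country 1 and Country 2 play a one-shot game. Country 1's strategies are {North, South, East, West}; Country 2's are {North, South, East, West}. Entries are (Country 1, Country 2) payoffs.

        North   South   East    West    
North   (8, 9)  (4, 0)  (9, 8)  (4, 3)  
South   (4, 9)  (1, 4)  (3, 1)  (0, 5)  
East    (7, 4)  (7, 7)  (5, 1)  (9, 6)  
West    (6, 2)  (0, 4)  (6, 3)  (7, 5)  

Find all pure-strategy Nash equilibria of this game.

Find each player's best response to every opponent strategy; NE are the intersections.
Country 1's best responses — vs North: North (payoff 8); vs South: East (payoff 7); vs East: North (payoff 9); vs West: East (payoff 9).
Country 2's best responses — vs North: North (payoff 9); vs South: North (payoff 9); vs East: South (payoff 7); vs West: West (payoff 5).
Mutual best responses occur at (North, North) and (East, South); at each, neither player gains by switching.

(North, North) and (East, South)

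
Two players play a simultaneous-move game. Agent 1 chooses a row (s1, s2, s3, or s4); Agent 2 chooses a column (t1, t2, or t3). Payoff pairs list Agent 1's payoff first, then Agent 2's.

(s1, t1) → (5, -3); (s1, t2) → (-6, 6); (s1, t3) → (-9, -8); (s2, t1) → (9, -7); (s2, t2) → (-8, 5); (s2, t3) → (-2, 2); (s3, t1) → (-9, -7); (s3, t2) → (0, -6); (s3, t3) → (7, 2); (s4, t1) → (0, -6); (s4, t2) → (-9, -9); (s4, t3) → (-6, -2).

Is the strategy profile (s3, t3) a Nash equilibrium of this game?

Yes

Holding Agent 2 at t3: Agent 1 gets 7 from s3, versus -9 from s1, -2 from s2, -6 from s4. No profitable deviation for Agent 1.
Holding Agent 1 at s3: Agent 2 gets 2 from t3, versus -7 from t1, -6 from t2. No profitable deviation for Agent 2 either.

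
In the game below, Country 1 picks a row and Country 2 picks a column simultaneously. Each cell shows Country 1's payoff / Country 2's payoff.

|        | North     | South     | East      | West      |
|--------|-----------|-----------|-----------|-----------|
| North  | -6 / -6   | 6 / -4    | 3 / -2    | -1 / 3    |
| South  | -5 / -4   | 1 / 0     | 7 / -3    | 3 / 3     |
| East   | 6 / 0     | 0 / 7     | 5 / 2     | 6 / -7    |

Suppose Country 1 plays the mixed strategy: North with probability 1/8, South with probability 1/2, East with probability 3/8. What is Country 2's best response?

Country 2's best reply maximizes expected payoff against the mix.
North: (1/8)·(-6) + (1/2)·(-4) + (3/8)·0 = -11/4
South: (1/8)·(-4) + (1/2)·0 + (3/8)·7 = 17/8
East: (1/8)·(-2) + (1/2)·(-3) + (3/8)·2 = -1
West: (1/8)·3 + (1/2)·3 + (3/8)·(-7) = -3/4
Highest expected payoff is 17/8, from South.

South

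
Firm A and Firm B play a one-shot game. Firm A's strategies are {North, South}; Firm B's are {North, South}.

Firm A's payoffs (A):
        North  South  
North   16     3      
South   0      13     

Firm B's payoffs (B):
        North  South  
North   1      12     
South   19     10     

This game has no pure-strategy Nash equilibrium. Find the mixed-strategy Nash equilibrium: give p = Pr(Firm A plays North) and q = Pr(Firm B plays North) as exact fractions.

In a mixed NE each player is indifferent between their pure strategies, so the opponent's mix sets the indifference.
Firm B indifferent between North and South: p·1 + (1−p)·19 = p·12 + (1−p)·10 ⟹ 19 + (-18)p = 10 + 2p ⟹ p = 9/20.
Firm A indifferent between North and South: q·16 + (1−q)·3 = q·0 + (1−q)·13 ⟹ 3 + 13q = 13 + (-13)q ⟹ q = 5/13.

p = 9/20, q = 5/13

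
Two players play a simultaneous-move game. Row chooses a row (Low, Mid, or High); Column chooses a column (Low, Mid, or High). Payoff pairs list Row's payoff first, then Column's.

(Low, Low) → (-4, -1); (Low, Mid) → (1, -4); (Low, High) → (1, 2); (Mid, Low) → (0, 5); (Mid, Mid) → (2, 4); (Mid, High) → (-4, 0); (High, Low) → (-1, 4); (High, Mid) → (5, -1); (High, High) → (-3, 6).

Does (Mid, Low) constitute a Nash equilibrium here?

Holding Column at Low: Row gets 0 from Mid, versus -4 from Low, -1 from High. No profitable deviation for Row.
Holding Row at Mid: Column gets 5 from Low, versus 4 from Mid, 0 from High. No profitable deviation for Column either.

Yes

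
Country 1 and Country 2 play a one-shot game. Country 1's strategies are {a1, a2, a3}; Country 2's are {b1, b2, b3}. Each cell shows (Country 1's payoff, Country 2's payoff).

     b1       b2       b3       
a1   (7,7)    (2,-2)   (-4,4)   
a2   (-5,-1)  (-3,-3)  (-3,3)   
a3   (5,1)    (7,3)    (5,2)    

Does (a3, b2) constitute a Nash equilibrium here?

Yes

Holding Country 2 at b2: Country 1 gets 7 from a3, versus 2 from a1, -3 from a2. No profitable deviation for Country 1.
Holding Country 1 at a3: Country 2 gets 3 from b2, versus 1 from b1, 2 from b3. No profitable deviation for Country 2 either.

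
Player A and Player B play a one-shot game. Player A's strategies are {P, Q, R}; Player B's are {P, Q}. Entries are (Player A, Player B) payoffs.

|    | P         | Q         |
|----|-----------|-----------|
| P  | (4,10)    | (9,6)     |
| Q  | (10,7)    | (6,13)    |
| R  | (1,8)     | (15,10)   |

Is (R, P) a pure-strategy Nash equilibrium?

Holding Player B at P: Player A gets 1 from R but could get 10 by switching to Q. Player A has a profitable deviation.

No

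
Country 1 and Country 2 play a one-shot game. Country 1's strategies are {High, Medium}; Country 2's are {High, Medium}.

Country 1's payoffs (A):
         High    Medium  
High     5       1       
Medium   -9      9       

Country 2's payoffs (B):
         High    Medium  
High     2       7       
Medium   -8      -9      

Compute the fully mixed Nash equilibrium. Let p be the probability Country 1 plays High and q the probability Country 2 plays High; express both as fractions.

p = 1/6, q = 4/11

Each player's mixing probability is pinned down by making the *other* player indifferent.
Country 2 indifferent between High and Medium: p·2 + (1−p)·(-8) = p·7 + (1−p)·(-9) ⟹ (-8) + 10p = (-9) + 16p ⟹ p = 1/6.
Country 1 indifferent between High and Medium: q·5 + (1−q)·1 = q·(-9) + (1−q)·9 ⟹ 1 + 4q = 9 + (-18)q ⟹ q = 4/11.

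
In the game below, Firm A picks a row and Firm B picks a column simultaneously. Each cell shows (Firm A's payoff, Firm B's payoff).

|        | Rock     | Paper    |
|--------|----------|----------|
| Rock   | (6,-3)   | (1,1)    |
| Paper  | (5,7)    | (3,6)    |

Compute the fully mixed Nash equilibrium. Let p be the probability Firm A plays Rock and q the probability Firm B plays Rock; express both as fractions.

p = 1/5, q = 2/3

In a mixed NE each player is indifferent between their pure strategies, so the opponent's mix sets the indifference.
Firm B indifferent between Rock and Paper: p·(-3) + (1−p)·7 = p·1 + (1−p)·6 ⟹ 7 + (-10)p = 6 + (-5)p ⟹ p = 1/5.
Firm A indifferent between Rock and Paper: q·6 + (1−q)·1 = q·5 + (1−q)·3 ⟹ 1 + 5q = 3 + 2q ⟹ q = 2/3.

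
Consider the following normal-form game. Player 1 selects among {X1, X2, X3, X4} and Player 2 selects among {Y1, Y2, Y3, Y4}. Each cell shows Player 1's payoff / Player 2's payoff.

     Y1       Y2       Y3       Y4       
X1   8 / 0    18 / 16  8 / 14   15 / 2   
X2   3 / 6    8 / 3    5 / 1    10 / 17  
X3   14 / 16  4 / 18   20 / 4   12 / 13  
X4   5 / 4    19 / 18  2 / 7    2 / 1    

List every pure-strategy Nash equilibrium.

(X4, Y2)

Check mutual best responses: a cell is a NE iff neither player can gain by unilaterally deviating.
Player 1's best responses — vs Y1: X3 (payoff 14); vs Y2: X4 (payoff 19); vs Y3: X3 (payoff 20); vs Y4: X1 (payoff 15).
Player 2's best responses — vs X1: Y2 (payoff 16); vs X2: Y4 (payoff 17); vs X3: Y2 (payoff 18); vs X4: Y2 (payoff 18).
The only mutual best response is (X4, Y2); neither player gains by switching there.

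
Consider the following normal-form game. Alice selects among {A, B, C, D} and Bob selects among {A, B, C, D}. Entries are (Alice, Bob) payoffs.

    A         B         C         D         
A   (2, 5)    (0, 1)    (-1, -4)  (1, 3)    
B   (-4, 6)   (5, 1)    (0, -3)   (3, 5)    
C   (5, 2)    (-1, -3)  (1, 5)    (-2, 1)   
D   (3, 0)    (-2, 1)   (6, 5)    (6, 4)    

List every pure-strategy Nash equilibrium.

Check mutual best responses: a cell is a NE iff neither player can gain by unilaterally deviating.
Alice's best responses — vs A: C (payoff 5); vs B: B (payoff 5); vs C: D (payoff 6); vs D: D (payoff 6).
Bob's best responses — vs A: A (payoff 5); vs B: A (payoff 6); vs C: C (payoff 5); vs D: C (payoff 5).
The only mutual best response is (D, C); neither player gains by switching there.

(D, C)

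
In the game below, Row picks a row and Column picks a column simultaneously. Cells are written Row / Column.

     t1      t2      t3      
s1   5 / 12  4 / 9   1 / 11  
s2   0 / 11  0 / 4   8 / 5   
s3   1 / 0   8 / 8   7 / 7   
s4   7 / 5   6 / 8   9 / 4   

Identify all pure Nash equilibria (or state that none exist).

Check mutual best responses: a cell is a NE iff neither player can gain by unilaterally deviating.
Row's best responses — vs t1: s4 (payoff 7); vs t2: s3 (payoff 8); vs t3: s4 (payoff 9).
Column's best responses — vs s1: t1 (payoff 12); vs s2: t1 (payoff 11); vs s3: t2 (payoff 8); vs s4: t2 (payoff 8).
The only mutual best response is (s3, t2); neither player gains by switching there.

(s3, t2)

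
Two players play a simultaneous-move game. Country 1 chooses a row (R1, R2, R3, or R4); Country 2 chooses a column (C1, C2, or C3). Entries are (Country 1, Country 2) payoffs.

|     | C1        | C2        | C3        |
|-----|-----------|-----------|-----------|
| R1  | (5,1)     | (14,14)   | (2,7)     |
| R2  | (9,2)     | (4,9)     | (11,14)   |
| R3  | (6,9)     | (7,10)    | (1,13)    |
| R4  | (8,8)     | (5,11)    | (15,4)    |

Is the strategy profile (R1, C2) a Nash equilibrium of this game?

Holding Country 2 at C2: Country 1 gets 14 from R1, versus 4 from R2, 7 from R3, 5 from R4. No profitable deviation for Country 1.
Holding Country 1 at R1: Country 2 gets 14 from C2, versus 1 from C1, 7 from C3. No profitable deviation for Country 2 either.

Yes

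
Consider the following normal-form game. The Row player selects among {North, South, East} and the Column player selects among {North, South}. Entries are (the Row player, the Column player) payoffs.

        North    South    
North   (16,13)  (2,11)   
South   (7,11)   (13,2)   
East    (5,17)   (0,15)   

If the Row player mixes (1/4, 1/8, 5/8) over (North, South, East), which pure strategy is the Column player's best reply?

North

The Column player's best reply maximizes expected payoff against the mix.
North: (1/4)·13 + (1/8)·11 + (5/8)·17 = 61/4
South: (1/4)·11 + (1/8)·2 + (5/8)·15 = 99/8
Highest expected payoff is 61/4, from North.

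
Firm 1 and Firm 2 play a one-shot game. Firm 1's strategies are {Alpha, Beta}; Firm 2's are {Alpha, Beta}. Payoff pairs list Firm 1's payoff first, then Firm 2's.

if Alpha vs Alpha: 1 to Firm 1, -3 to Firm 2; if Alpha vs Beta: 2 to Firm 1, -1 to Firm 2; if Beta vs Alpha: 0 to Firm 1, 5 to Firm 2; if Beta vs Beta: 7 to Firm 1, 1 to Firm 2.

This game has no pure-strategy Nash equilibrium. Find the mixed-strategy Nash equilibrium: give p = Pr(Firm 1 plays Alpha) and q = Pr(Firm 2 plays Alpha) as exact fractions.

Each player's mixing probability is pinned down by making the *other* player indifferent.
Firm 2 indifferent between Alpha and Beta: p·(-3) + (1−p)·5 = p·(-1) + (1−p)·1 ⟹ 5 + (-8)p = 1 + (-2)p ⟹ p = 2/3.
Firm 1 indifferent between Alpha and Beta: q·1 + (1−q)·2 = q·0 + (1−q)·7 ⟹ 2 + (-1)q = 7 + (-7)q ⟹ q = 5/6.

p = 2/3, q = 5/6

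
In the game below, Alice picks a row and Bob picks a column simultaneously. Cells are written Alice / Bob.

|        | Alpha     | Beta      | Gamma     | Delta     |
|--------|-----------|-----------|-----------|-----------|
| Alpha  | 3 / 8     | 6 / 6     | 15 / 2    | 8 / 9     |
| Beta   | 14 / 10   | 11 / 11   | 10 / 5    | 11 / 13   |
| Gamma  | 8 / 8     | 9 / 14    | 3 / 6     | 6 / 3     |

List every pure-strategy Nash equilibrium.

Check mutual best responses: a cell is a NE iff neither player can gain by unilaterally deviating.
Alice's best responses — vs Alpha: Beta (payoff 14); vs Beta: Beta (payoff 11); vs Gamma: Alpha (payoff 15); vs Delta: Beta (payoff 11).
Bob's best responses — vs Alpha: Delta (payoff 9); vs Beta: Delta (payoff 13); vs Gamma: Beta (payoff 14).
The only mutual best response is (Beta, Delta); neither player gains by switching there.

(Beta, Delta)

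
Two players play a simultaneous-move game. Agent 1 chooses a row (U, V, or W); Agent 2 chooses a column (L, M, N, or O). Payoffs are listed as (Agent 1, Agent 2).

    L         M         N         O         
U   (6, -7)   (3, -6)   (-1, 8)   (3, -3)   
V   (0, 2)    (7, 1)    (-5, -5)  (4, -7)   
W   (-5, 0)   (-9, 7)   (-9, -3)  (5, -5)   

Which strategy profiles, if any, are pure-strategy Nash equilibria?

(U, N)

Check mutual best responses: a cell is a NE iff neither player can gain by unilaterally deviating.
Agent 1's best responses — vs L: U (payoff 6); vs M: V (payoff 7); vs N: U (payoff -1); vs O: W (payoff 5).
Agent 2's best responses — vs U: N (payoff 8); vs V: L (payoff 2); vs W: M (payoff 7).
The only mutual best response is (U, N); neither player gains by switching there.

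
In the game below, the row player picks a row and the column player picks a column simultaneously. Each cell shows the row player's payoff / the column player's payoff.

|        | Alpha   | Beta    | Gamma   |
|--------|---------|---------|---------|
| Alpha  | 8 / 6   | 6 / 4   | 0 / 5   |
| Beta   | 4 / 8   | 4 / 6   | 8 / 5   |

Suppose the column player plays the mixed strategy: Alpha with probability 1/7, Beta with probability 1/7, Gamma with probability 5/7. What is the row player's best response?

Beta

The row player's best reply maximizes expected payoff against the mix.
Alpha: (1/7)·8 + (1/7)·6 + (5/7)·0 = 2
Beta: (1/7)·4 + (1/7)·4 + (5/7)·8 = 48/7
Highest expected payoff is 48/7, from Beta.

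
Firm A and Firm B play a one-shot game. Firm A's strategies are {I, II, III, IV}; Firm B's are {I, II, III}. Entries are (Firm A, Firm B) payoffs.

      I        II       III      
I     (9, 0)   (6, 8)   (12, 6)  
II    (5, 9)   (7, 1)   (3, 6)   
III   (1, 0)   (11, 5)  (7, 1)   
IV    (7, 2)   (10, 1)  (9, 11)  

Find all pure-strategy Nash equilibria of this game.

(III, II)

Check mutual best responses: a cell is a NE iff neither player can gain by unilaterally deviating.
Firm A's best responses — vs I: I (payoff 9); vs II: III (payoff 11); vs III: I (payoff 12).
Firm B's best responses — vs I: II (payoff 8); vs II: I (payoff 9); vs III: II (payoff 5); vs IV: III (payoff 11).
The only mutual best response is (III, II); neither player gains by switching there.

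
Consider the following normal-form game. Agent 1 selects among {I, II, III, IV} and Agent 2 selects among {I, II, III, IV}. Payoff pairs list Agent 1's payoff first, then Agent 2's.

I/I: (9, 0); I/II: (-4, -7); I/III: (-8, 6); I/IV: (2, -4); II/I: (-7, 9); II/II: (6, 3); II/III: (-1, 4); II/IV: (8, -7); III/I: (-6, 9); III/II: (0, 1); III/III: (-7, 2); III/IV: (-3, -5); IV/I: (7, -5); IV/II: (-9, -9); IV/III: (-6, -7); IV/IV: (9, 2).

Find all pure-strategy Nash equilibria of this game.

(IV, IV)

Check mutual best responses: a cell is a NE iff neither player can gain by unilaterally deviating.
Agent 1's best responses — vs I: I (payoff 9); vs II: II (payoff 6); vs III: II (payoff -1); vs IV: IV (payoff 9).
Agent 2's best responses — vs I: III (payoff 6); vs II: I (payoff 9); vs III: I (payoff 9); vs IV: IV (payoff 2).
The only mutual best response is (IV, IV); neither player gains by switching there.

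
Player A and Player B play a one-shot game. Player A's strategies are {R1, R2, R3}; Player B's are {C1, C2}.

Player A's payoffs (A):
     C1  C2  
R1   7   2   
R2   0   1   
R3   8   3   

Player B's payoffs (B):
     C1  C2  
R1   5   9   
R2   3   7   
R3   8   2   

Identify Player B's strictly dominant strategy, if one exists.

A strategy is strictly dominant if it gives Player B a strictly higher payoff than every other strategy, against every choice by the opponent.
C1 is not dominant: against R1, C2 gives 9 > 5.
C2 is not dominant: against R3, C1 gives 8 > 2.
No single strategy is best against every opponent action.

None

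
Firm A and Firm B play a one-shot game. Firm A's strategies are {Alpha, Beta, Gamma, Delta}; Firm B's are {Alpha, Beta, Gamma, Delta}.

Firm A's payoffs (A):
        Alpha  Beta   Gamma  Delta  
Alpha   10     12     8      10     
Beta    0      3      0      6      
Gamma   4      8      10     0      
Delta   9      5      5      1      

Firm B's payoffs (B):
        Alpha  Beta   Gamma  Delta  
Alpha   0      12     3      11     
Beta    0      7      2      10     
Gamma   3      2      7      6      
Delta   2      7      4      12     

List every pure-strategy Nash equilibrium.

(Alpha, Beta) and (Gamma, Gamma)

Check mutual best responses: a cell is a NE iff neither player can gain by unilaterally deviating.
Firm A's best responses — vs Alpha: Alpha (payoff 10); vs Beta: Alpha (payoff 12); vs Gamma: Gamma (payoff 10); vs Delta: Alpha (payoff 10).
Firm B's best responses — vs Alpha: Beta (payoff 12); vs Beta: Delta (payoff 10); vs Gamma: Gamma (payoff 7); vs Delta: Delta (payoff 12).
Mutual best responses occur at (Alpha, Beta) and (Gamma, Gamma); at each, neither player gains by switching.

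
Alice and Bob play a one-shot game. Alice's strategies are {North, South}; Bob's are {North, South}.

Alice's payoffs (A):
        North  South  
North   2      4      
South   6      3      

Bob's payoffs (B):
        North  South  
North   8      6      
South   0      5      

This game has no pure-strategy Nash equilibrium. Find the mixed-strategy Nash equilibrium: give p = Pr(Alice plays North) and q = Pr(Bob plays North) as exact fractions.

p = 5/7, q = 1/5

In a mixed NE each player is indifferent between their pure strategies, so the opponent's mix sets the indifference.
Bob indifferent between North and South: p·8 + (1−p)·0 = p·6 + (1−p)·5 ⟹ 0 + 8p = 5 + 1p ⟹ p = 5/7.
Alice indifferent between North and South: q·2 + (1−q)·4 = q·6 + (1−q)·3 ⟹ 4 + (-2)q = 3 + 3q ⟹ q = 1/5.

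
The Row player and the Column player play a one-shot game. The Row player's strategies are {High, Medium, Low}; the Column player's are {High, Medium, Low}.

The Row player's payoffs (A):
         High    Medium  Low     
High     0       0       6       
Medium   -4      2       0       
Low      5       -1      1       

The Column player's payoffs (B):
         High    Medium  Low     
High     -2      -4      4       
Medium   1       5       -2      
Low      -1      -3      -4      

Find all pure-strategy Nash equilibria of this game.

(High, Low), (Medium, Medium), and (Low, High)

Find each player's best response to every opponent strategy; NE are the intersections.
The Row player's best responses — vs High: Low (payoff 5); vs Medium: Medium (payoff 2); vs Low: High (payoff 6).
The Column player's best responses — vs High: Low (payoff 4); vs Medium: Medium (payoff 5); vs Low: High (payoff -1).
Mutual best responses occur at (High, Low), (Medium, Medium), and (Low, High); at each, neither player gains by switching.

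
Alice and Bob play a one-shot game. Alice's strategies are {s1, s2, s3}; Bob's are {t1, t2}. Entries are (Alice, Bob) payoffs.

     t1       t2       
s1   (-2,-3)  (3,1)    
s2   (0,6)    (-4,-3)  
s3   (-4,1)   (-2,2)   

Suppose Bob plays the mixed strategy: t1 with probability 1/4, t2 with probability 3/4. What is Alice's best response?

Alice's best reply maximizes expected payoff against the mix.
s1: (1/4)·(-2) + (3/4)·3 = 7/4
s2: (1/4)·0 + (3/4)·(-4) = -3
s3: (1/4)·(-4) + (3/4)·(-2) = -5/2
Highest expected payoff is 7/4, from s1.

s1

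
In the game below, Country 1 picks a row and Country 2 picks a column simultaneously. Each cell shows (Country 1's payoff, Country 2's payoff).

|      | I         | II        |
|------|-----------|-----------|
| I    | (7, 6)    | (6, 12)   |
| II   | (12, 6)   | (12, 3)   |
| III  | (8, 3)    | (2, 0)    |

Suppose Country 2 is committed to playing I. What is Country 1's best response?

II

With Country 2 fixed at I, Country 1's payoffs are: I → 7, II → 12, III → 8.
The maximum is 12, achieved by II.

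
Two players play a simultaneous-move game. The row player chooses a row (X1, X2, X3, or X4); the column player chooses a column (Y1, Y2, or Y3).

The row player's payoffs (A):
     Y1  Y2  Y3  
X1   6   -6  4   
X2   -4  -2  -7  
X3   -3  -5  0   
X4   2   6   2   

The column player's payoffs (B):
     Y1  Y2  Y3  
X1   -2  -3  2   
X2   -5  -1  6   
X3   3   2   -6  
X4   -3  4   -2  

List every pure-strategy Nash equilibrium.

Find each player's best response to every opponent strategy; NE are the intersections.
The row player's best responses — vs Y1: X1 (payoff 6); vs Y2: X4 (payoff 6); vs Y3: X1 (payoff 4).
The column player's best responses — vs X1: Y3 (payoff 2); vs X2: Y3 (payoff 6); vs X3: Y1 (payoff 3); vs X4: Y2 (payoff 4).
Mutual best responses occur at (X1, Y3) and (X4, Y2); at each, neither player gains by switching.

(X1, Y3) and (X4, Y2)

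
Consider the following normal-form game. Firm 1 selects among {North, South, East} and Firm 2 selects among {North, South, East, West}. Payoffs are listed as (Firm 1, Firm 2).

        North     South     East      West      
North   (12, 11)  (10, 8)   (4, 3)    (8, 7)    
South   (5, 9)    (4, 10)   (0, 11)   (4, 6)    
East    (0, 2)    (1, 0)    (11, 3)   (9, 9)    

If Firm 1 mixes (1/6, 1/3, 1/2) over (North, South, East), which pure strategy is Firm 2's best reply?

Compute Firm 2's expected payoff from each pure strategy against the given mix.
North: (1/6)·11 + (1/3)·9 + (1/2)·2 = 35/6
South: (1/6)·8 + (1/3)·10 + (1/2)·0 = 14/3
East: (1/6)·3 + (1/3)·11 + (1/2)·3 = 17/3
West: (1/6)·7 + (1/3)·6 + (1/2)·9 = 23/3
Highest expected payoff is 23/3, from West.

West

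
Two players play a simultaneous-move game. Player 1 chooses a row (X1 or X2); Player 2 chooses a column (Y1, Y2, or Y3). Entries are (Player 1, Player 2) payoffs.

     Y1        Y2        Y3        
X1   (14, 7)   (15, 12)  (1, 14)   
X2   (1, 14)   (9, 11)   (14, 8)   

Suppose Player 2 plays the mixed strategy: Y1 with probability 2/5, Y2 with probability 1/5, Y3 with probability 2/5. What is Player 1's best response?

X1

Player 1's best reply maximizes expected payoff against the mix.
X1: (2/5)·14 + (1/5)·15 + (2/5)·1 = 9
X2: (2/5)·1 + (1/5)·9 + (2/5)·14 = 39/5
Highest expected payoff is 9, from X1.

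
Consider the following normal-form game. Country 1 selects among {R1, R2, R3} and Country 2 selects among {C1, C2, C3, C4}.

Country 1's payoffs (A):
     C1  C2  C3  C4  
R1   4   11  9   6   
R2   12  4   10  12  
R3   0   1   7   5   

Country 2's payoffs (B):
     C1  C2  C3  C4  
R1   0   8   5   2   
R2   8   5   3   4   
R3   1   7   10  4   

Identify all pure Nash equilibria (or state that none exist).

(R1, C2) and (R2, C1)

Find each player's best response to every opponent strategy; NE are the intersections.
Country 1's best responses — vs C1: R2 (payoff 12); vs C2: R1 (payoff 11); vs C3: R2 (payoff 10); vs C4: R2 (payoff 12).
Country 2's best responses — vs R1: C2 (payoff 8); vs R2: C1 (payoff 8); vs R3: C3 (payoff 10).
Mutual best responses occur at (R1, C2) and (R2, C1); at each, neither player gains by switching.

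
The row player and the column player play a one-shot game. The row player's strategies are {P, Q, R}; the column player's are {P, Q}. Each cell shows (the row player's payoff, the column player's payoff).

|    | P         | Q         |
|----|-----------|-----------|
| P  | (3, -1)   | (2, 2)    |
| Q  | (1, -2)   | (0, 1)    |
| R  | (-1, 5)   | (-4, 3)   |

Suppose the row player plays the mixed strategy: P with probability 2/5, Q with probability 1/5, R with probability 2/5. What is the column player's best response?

Q

Compute the column player's expected payoff from each pure strategy against the given mix.
P: (2/5)·(-1) + (1/5)·(-2) + (2/5)·5 = 6/5
Q: (2/5)·2 + (1/5)·1 + (2/5)·3 = 11/5
Highest expected payoff is 11/5, from Q.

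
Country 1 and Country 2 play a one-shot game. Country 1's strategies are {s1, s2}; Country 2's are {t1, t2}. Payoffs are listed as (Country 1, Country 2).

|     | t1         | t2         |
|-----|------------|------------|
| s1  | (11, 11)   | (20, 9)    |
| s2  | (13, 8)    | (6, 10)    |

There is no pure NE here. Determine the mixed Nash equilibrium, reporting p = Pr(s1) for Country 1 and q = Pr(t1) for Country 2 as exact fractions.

p = 1/2, q = 7/8

In a mixed NE each player is indifferent between their pure strategies, so the opponent's mix sets the indifference.
Country 2 indifferent between t1 and t2: p·11 + (1−p)·8 = p·9 + (1−p)·10 ⟹ 8 + 3p = 10 + (-1)p ⟹ p = 1/2.
Country 1 indifferent between s1 and s2: q·11 + (1−q)·20 = q·13 + (1−q)·6 ⟹ 20 + (-9)q = 6 + 7q ⟹ q = 7/8.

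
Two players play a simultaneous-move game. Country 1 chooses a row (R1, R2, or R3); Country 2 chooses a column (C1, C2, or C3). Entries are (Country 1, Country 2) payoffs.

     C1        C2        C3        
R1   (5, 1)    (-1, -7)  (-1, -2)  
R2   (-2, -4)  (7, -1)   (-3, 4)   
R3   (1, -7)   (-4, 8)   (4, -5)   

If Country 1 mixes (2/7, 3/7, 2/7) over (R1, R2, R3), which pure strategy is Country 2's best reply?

Compute Country 2's expected payoff from each pure strategy against the given mix.
C1: (2/7)·1 + (3/7)·(-4) + (2/7)·(-7) = -24/7
C2: (2/7)·(-7) + (3/7)·(-1) + (2/7)·8 = -1/7
C3: (2/7)·(-2) + (3/7)·4 + (2/7)·(-5) = -2/7
Highest expected payoff is -1/7, from C2.

C2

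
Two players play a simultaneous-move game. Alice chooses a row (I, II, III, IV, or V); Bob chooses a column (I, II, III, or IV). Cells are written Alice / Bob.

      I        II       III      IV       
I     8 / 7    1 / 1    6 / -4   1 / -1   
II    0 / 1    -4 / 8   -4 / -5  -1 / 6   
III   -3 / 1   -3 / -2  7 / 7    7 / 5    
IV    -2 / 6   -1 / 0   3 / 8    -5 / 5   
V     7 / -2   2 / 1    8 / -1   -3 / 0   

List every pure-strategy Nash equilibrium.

Find each player's best response to every opponent strategy; NE are the intersections.
Alice's best responses — vs I: I (payoff 8); vs II: V (payoff 2); vs III: V (payoff 8); vs IV: III (payoff 7).
Bob's best responses — vs I: I (payoff 7); vs II: II (payoff 8); vs III: III (payoff 7); vs IV: III (payoff 8); vs V: II (payoff 1).
Mutual best responses occur at (I, I) and (V, II); at each, neither player gains by switching.

(I, I) and (V, II)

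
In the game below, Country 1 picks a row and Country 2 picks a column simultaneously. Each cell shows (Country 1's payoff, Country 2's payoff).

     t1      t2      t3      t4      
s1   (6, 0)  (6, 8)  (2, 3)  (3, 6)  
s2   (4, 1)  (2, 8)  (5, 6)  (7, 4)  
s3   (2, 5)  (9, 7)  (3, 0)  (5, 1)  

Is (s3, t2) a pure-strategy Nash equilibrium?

Yes

Holding Country 2 at t2: Country 1 gets 9 from s3, versus 6 from s1, 2 from s2. No profitable deviation for Country 1.
Holding Country 1 at s3: Country 2 gets 7 from t2, versus 5 from t1, 0 from t3, 1 from t4. No profitable deviation for Country 2 either.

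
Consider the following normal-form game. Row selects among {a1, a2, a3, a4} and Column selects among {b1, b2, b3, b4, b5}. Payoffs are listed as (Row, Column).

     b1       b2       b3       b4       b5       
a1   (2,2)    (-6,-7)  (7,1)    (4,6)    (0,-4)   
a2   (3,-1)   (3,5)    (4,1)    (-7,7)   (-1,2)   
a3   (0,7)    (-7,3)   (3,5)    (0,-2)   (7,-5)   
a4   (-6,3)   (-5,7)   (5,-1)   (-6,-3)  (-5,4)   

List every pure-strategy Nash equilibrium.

Find each player's best response to every opponent strategy; NE are the intersections.
Row's best responses — vs b1: a2 (payoff 3); vs b2: a2 (payoff 3); vs b3: a1 (payoff 7); vs b4: a1 (payoff 4); vs b5: a3 (payoff 7).
Column's best responses — vs a1: b4 (payoff 6); vs a2: b4 (payoff 7); vs a3: b1 (payoff 7); vs a4: b2 (payoff 7).
The only mutual best response is (a1, b4); neither player gains by switching there.

(a1, b4)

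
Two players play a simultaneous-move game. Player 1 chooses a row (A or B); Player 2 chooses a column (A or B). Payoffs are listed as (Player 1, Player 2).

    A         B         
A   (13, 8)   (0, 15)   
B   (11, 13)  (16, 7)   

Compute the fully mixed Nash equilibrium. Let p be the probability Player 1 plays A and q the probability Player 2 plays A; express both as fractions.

p = 6/13, q = 8/9

In a mixed NE each player is indifferent between their pure strategies, so the opponent's mix sets the indifference.
Player 2 indifferent between A and B: p·8 + (1−p)·13 = p·15 + (1−p)·7 ⟹ 13 + (-5)p = 7 + 8p ⟹ p = 6/13.
Player 1 indifferent between A and B: q·13 + (1−q)·0 = q·11 + (1−q)·16 ⟹ 0 + 13q = 16 + (-5)q ⟹ q = 8/9.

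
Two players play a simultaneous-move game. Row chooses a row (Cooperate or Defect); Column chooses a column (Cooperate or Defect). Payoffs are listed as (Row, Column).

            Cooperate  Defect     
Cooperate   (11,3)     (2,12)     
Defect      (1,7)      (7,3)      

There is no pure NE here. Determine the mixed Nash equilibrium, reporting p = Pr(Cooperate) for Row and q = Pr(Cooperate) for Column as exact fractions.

p = 4/13, q = 1/3

In a mixed NE each player is indifferent between their pure strategies, so the opponent's mix sets the indifference.
Column indifferent between Cooperate and Defect: p·3 + (1−p)·7 = p·12 + (1−p)·3 ⟹ 7 + (-4)p = 3 + 9p ⟹ p = 4/13.
Row indifferent between Cooperate and Defect: q·11 + (1−q)·2 = q·1 + (1−q)·7 ⟹ 2 + 9q = 7 + (-6)q ⟹ q = 1/3.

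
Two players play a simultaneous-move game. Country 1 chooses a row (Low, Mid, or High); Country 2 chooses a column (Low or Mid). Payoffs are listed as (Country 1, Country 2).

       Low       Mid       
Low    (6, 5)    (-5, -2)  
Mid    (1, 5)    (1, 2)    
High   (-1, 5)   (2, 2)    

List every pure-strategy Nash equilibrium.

(Low, Low)

Find each player's best response to every opponent strategy; NE are the intersections.
Country 1's best responses — vs Low: Low (payoff 6); vs Mid: High (payoff 2).
Country 2's best responses — vs Low: Low (payoff 5); vs Mid: Low (payoff 5); vs High: Low (payoff 5).
The only mutual best response is (Low, Low); neither player gains by switching there.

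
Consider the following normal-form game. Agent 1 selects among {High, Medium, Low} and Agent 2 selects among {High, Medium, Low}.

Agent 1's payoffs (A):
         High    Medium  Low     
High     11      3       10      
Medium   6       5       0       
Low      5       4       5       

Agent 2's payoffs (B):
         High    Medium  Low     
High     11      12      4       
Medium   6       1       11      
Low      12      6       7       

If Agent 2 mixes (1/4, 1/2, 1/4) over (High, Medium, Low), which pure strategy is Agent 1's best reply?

Agent 1's best reply maximizes expected payoff against the mix.
High: (1/4)·11 + (1/2)·3 + (1/4)·10 = 27/4
Medium: (1/4)·6 + (1/2)·5 + (1/4)·0 = 4
Low: (1/4)·5 + (1/2)·4 + (1/4)·5 = 9/2
Highest expected payoff is 27/4, from High.

High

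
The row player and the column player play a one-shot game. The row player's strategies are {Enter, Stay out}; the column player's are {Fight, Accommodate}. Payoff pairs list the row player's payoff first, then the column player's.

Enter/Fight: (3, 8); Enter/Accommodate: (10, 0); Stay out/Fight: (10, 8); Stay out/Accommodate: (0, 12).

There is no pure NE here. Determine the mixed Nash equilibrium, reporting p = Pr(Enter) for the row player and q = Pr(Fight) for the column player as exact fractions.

Each player's mixing probability is pinned down by making the *other* player indifferent.
The column player indifferent between Fight and Accommodate: p·8 + (1−p)·8 = p·0 + (1−p)·12 ⟹ 8 + 0p = 12 + (-12)p ⟹ p = 1/3.
The row player indifferent between Enter and Stay out: q·3 + (1−q)·10 = q·10 + (1−q)·0 ⟹ 10 + (-7)q = 0 + 10q ⟹ q = 10/17.

p = 1/3, q = 10/17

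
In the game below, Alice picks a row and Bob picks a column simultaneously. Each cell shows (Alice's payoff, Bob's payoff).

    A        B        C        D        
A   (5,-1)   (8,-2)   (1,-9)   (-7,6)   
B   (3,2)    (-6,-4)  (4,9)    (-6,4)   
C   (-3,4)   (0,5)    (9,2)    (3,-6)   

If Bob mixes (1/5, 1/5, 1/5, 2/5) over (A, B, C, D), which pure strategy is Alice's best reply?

Alice's best reply maximizes expected payoff against the mix.
A: (1/5)·5 + (1/5)·8 + (1/5)·1 + (2/5)·(-7) = 0
B: (1/5)·3 + (1/5)·(-6) + (1/5)·4 + (2/5)·(-6) = -11/5
C: (1/5)·(-3) + (1/5)·0 + (1/5)·9 + (2/5)·3 = 12/5
Highest expected payoff is 12/5, from C.

C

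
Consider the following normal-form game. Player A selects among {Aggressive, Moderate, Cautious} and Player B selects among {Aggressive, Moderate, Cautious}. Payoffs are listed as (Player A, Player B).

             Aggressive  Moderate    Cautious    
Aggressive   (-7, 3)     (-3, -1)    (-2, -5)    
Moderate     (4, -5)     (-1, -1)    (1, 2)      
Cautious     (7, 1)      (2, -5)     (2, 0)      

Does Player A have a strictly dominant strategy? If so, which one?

A strategy is strictly dominant if it gives Player A a strictly higher payoff than every other strategy, against every choice by the opponent.
Cautious strictly dominates: vs Aggressive: 7 > each of {-7, 4}; vs Moderate: 2 > each of {-3, -1}; vs Cautious: 2 > each of {-2, 1}.

Cautious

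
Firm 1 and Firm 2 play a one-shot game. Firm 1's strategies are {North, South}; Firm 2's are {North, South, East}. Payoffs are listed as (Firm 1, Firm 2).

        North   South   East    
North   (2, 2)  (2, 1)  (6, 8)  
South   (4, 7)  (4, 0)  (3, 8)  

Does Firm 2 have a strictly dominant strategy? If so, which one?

East

A strategy is strictly dominant if it gives Firm 2 a strictly higher payoff than every other strategy, against every choice by the opponent.
East strictly dominates: vs North: 8 > each of {2, 1}; vs South: 8 > each of {7, 0}.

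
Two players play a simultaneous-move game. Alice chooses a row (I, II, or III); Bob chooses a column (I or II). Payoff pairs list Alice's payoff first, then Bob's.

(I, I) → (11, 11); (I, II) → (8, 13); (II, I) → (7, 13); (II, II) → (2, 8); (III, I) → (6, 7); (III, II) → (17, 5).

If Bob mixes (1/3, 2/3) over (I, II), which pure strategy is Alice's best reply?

Alice's best reply maximizes expected payoff against the mix.
I: (1/3)·11 + (2/3)·8 = 9
II: (1/3)·7 + (2/3)·2 = 11/3
III: (1/3)·6 + (2/3)·17 = 40/3
Highest expected payoff is 40/3, from III.

III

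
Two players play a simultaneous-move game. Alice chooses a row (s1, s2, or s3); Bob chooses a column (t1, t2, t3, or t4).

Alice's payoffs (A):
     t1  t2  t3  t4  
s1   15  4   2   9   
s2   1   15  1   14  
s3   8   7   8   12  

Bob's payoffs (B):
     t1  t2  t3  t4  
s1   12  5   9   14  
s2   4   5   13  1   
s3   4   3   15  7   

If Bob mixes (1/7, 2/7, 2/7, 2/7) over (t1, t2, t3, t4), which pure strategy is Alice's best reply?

s3

Alice's best reply maximizes expected payoff against the mix.
s1: (1/7)·15 + (2/7)·4 + (2/7)·2 + (2/7)·9 = 45/7
s2: (1/7)·1 + (2/7)·15 + (2/7)·1 + (2/7)·14 = 61/7
s3: (1/7)·8 + (2/7)·7 + (2/7)·8 + (2/7)·12 = 62/7
Highest expected payoff is 62/7, from s3.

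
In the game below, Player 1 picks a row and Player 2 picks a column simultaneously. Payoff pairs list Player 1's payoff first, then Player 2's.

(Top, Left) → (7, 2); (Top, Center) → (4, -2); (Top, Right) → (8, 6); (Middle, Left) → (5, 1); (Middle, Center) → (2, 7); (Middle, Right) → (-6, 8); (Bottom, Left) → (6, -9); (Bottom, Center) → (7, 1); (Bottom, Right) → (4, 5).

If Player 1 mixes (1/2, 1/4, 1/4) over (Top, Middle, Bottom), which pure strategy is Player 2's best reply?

Right

Player 2's best reply maximizes expected payoff against the mix.
Left: (1/2)·2 + (1/4)·1 + (1/4)·(-9) = -1
Center: (1/2)·(-2) + (1/4)·7 + (1/4)·1 = 1
Right: (1/2)·6 + (1/4)·8 + (1/4)·5 = 25/4
Highest expected payoff is 25/4, from Right.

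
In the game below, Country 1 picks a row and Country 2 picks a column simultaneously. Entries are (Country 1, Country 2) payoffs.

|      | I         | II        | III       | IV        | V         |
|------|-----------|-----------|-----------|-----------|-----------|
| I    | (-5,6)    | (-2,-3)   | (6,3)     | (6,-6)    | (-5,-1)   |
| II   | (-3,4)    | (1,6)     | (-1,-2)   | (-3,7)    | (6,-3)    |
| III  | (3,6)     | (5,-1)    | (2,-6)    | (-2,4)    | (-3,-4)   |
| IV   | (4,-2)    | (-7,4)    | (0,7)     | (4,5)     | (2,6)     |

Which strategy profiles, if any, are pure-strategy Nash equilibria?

A profile is a Nash equilibrium when each player is best-responding to the other.
Country 1's best responses — vs I: IV (payoff 4); vs II: III (payoff 5); vs III: I (payoff 6); vs IV: I (payoff 6); vs V: II (payoff 6).
Country 2's best responses — vs I: I (payoff 6); vs II: IV (payoff 7); vs III: I (payoff 6); vs IV: III (payoff 7).
No cell has both players best-responding. For instance, Country 1's best reply to III is I, but against I Country 2 prefers I over III.

None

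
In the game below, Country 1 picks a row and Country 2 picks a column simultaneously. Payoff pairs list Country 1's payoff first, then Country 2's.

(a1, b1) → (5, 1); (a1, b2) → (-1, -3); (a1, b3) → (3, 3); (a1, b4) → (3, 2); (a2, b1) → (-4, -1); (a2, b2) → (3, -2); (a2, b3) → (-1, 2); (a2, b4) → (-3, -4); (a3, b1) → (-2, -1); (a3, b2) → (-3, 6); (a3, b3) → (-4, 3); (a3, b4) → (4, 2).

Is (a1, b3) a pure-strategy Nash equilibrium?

Holding Country 2 at b3: Country 1 gets 3 from a1, versus -1 from a2, -4 from a3. No profitable deviation for Country 1.
Holding Country 1 at a1: Country 2 gets 3 from b3, versus 1 from b1, -3 from b2, 2 from b4. No profitable deviation for Country 2 either.

Yes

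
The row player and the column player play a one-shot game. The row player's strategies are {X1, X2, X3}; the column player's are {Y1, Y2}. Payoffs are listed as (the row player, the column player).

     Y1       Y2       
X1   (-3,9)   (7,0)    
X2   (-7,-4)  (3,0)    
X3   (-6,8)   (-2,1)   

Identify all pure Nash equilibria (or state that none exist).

Check mutual best responses: a cell is a NE iff neither player can gain by unilaterally deviating.
The row player's best responses — vs Y1: X1 (payoff -3); vs Y2: X1 (payoff 7).
The column player's best responses — vs X1: Y1 (payoff 9); vs X2: Y2 (payoff 0); vs X3: Y1 (payoff 8).
The only mutual best response is (X1, Y1); neither player gains by switching there.

(X1, Y1)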